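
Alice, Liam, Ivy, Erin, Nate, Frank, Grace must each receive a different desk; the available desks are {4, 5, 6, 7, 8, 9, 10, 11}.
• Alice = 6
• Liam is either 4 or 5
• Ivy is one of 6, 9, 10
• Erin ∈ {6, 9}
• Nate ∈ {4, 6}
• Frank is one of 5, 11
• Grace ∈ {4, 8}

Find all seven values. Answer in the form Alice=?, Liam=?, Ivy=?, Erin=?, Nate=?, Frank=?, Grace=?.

Alice's domain is down to {6}, so Alice = 6. Eliminate 6 elsewhere: Ivy, Erin, Nate.
That leaves Erin = 9. Strike 9 from Ivy.
Nate must be 4 (only option left). Strike 4 from Liam, Grace.
That leaves Grace = 8.
That leaves Liam = 5. Eliminate 5 elsewhere: Frank.
Ivy has just one choice, so Ivy = 10.
Frank's domain is down to {11}, so Frank = 11.

Alice=6, Liam=5, Ivy=10, Erin=9, Nate=4, Frank=11, Grace=8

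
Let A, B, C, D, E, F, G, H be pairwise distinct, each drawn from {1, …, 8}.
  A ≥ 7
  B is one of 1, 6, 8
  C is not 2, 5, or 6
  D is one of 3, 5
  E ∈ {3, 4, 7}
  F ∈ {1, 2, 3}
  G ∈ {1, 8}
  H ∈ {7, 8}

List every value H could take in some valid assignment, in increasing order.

7, 8

The 8 variables draw from only 8 values {1, 2, 3, 4, 5, 6, 7, 8}, so each is used; only F can be 2, hence F = 2.
Among the 7 still-open variables, 5 fits only D (and all 7 values in {1, 3, 4, 5, 6, 7, 8} must be used), so D = 5.
The 6 still-open variables draw from only 6 values {1, 3, 4, 6, 7, 8}, so each is used; only B can be 6, hence B = 6.
The 2 variables A and H are confined to {7, 8}, which locks those values in; drop them from C, E, G.
That leaves G = 1. Strike 1 from C.
No further eliminations apply; H can still be any of 7, 8.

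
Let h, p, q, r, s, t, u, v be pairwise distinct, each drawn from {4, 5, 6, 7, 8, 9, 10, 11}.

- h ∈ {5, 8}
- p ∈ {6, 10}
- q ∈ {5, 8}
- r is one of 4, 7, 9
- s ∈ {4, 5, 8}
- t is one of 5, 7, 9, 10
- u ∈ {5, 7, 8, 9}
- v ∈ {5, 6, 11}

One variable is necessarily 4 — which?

s

The 8 variables draw from only 8 values {4, 5, 6, 7, 8, 9, 10, 11}, so each is used; only v can be 11, hence v = 11.
The 7 still-open variables draw from only 7 values {4, 5, 6, 7, 8, 9, 10}, so each is used; only p can be 6, hence p = 6.
The 6 still-open variables together cover exactly {4, 5, 7, 8, 9, 10} — 6 values for 6 variables — and 10 appears only in t's list, so t = 10.
h and q between them cover only {5, 8} — a naked pair. Remove those values from s, u.
So 4 goes to s.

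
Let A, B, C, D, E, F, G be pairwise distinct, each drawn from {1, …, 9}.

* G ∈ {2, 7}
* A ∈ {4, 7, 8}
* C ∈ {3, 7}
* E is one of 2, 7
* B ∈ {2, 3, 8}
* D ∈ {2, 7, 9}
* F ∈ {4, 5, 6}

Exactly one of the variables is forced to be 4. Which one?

The 2 variables E and G are confined to {2, 7}, which locks those values in; drop them from A, B, C, D.
C must be 3 (only option left). So B can't be 3.
D has just one choice, so D = 9.
B has just one choice, so B = 8. So A can't be 8.
So 4 goes to A.

A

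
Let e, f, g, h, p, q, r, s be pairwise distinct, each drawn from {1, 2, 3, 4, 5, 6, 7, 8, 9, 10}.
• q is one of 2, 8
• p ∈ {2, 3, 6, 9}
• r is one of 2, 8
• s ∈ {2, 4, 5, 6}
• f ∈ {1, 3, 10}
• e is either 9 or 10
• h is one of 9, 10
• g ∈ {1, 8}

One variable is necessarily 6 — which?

e and h share exactly the 2 values {9, 10}; by pigeonhole those values go to them, so strike 9, 10 from f, p.
q and r share exactly the 2 values {2, 8}; by pigeonhole those values go to them, so strike 2, 8 from g, p, s.
g must be 1 (only option left). Eliminate 1 elsewhere: f.
f's domain is down to {3}, so f = 3. Eliminate 3 elsewhere: p.
So 6 goes to p.

p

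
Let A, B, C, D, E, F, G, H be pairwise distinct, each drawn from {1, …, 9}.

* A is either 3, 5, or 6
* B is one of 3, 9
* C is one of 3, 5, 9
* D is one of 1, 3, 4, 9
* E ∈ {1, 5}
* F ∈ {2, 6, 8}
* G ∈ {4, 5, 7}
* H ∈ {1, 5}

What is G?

7

E and H share exactly the 2 values {1, 5}; by pigeonhole those values go to them, so strike 1, 5 from A, C, D, G.
B and C share exactly the 2 values {3, 9}; by pigeonhole those values go to them, so strike 3, 9 from A, D.
A must be 6 (only option left). Remove 6 from F.
That leaves D = 4. Eliminate 4 elsewhere: G.
So G = 7.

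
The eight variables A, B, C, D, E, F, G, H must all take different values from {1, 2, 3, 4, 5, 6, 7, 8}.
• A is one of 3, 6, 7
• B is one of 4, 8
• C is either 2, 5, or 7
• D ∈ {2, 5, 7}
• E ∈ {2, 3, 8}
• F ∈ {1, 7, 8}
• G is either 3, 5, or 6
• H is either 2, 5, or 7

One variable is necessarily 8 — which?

E

The 8 variables draw from only 8 values {1, 2, 3, 4, 5, 6, 7, 8}, so each is used; only F can be 1, hence F = 1.
Among the 7 still-open variables, 4 fits only B (and all 7 values in {2, 3, 4, 5, 6, 7, 8} must be used), so B = 4.
The 6 still-open variables draw from only 6 values {2, 3, 5, 6, 7, 8}, so each is used; only E can be 8, hence E = 8.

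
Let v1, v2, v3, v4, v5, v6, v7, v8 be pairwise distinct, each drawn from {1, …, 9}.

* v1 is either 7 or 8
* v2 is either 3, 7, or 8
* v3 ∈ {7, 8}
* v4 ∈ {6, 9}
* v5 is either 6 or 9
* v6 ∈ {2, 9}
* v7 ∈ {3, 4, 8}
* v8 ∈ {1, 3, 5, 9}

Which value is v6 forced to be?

The 2 variables v1 and v3 are confined to {7, 8}, which locks those values in; drop them from v2, v7.
v2 must be 3 (only option left). So v7, v8 can't be 3.
v7's domain is down to {4}, so v7 = 4.
v4 and v5 share exactly the 2 values {6, 9}; by pigeonhole those values go to them, so strike 6, 9 from v6, v8.
So v6 = 2.

2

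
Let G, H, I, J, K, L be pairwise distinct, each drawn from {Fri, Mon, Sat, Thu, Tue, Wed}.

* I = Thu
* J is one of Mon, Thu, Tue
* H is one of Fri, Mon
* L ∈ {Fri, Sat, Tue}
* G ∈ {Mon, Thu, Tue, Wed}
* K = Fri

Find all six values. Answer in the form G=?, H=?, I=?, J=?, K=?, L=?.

I's domain is down to {Thu}, so I = Thu. Eliminate Thu elsewhere: G, J.
K has just one choice, so K = Fri. Strike Fri from H, L.
That leaves H = Mon. Remove Mon from G, J.
That leaves J = Tue. Remove Tue from G, L.
L has just one choice, so L = Sat.
G must be Wed (only option left).

G=Wed, H=Mon, I=Thu, J=Tue, K=Fri, L=Sat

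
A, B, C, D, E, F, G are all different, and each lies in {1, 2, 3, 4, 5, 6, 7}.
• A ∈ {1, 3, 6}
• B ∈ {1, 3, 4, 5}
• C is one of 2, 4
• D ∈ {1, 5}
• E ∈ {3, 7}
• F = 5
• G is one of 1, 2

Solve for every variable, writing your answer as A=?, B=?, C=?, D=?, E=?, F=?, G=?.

F's domain is down to {5}, so F = 5. Remove 5 from B, D.
D must be 1 (only option left). So A, B, G can't be 1.
G's domain is down to {2}, so G = 2. So C can't be 2.
C has just one choice, so C = 4. Strike 4 from B.
B has just one choice, so B = 3. So A, E can't be 3.
E has just one choice, so E = 7.
A's domain is down to {6}, so A = 6.

A=6, B=3, C=4, D=1, E=7, F=5, G=2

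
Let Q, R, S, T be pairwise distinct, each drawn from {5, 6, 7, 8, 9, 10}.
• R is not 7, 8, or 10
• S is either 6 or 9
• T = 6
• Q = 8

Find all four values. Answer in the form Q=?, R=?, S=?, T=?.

Q has just one choice, so Q = 8.
That leaves T = 6. So R, S can't be 6.
That leaves S = 9. So R can't be 9.
R must be 5 (only option left).

Q=8, R=5, S=9, T=6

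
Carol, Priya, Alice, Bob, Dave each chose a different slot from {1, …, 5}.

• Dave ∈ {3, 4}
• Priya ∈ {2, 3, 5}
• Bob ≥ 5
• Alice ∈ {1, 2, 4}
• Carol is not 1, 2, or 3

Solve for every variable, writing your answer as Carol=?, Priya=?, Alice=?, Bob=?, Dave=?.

Bob's domain is down to {5}, so Bob = 5. Remove 5 from Carol, Priya.
Carol's domain is down to {4}, so Carol = 4. Eliminate 4 elsewhere: Alice, Dave.
Dave must be 3 (only option left). Remove 3 from Priya.
Priya's domain is down to {2}, so Priya = 2. Strike 2 from Alice.
Alice has just one choice, so Alice = 1.

Carol=4, Priya=2, Alice=1, Bob=5, Dave=3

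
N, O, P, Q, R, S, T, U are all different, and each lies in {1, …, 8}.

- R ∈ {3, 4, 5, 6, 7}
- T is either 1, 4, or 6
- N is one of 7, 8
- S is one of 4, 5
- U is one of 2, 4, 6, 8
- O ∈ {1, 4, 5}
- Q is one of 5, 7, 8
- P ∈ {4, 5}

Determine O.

The 8 variables draw from only 8 values {1, 2, 3, 4, 5, 6, 7, 8}, so each is used; only U can be 2, hence U = 2.
The 7 still-open variables draw from only 7 values {1, 3, 4, 5, 6, 7, 8}, so each is used; only R can be 3, hence R = 3.
Among the 6 still-open variables, 6 fits only T (and all 6 values in {1, 4, 5, 6, 7, 8} must be used), so T = 6.
The 5 still-open variables together cover exactly {1, 4, 5, 7, 8} — 5 values for 5 variables — and 1 appears only in O's list, so O = 1.

1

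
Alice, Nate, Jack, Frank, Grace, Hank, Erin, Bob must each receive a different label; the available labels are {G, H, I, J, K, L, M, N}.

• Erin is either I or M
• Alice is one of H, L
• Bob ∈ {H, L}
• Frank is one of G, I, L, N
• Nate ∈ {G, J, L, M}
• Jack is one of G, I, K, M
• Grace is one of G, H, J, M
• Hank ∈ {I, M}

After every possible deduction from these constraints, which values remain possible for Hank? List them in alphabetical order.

The 8 variables draw from only 8 values {G, H, I, J, K, L, M, N}, so each is used; only Jack can be K, hence Jack = K.
The 7 still-open variables draw from only 7 values {G, H, I, J, L, M, N}, so each is used; only Frank can be N, hence Frank = N.
Alice and Bob between them cover only {H, L} — a naked pair. Remove those values from Nate, Grace.
Hank and Erin between them cover only {I, M} — a naked pair. Remove those values from Nate, Grace.
No further eliminations apply; Hank can still be any of I, M.

I, M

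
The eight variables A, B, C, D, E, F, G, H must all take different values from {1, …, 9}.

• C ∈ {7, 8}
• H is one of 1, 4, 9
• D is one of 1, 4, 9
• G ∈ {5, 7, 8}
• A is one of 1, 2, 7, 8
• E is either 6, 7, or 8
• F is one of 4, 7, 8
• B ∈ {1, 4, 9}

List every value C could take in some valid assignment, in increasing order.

The 8 variables together cover exactly {1, 2, 4, 5, 6, 7, 8, 9} — 8 values for 8 variables — and 2 appears only in A's list, so A = 2.
Among the 7 still-open variables, 5 fits only G (and all 7 values in {1, 4, 5, 6, 7, 8, 9} must be used), so G = 5.
The 6 still-open variables together cover exactly {1, 4, 6, 7, 8, 9} — 6 values for 6 variables — and 6 appears only in E's list, so E = 6.
B, D, H share exactly the 3 values {1, 4, 9}; by pigeonhole those values go to them, so strike 1, 4, 9 from F.
No further eliminations apply; C can still be any of 7, 8.

7, 8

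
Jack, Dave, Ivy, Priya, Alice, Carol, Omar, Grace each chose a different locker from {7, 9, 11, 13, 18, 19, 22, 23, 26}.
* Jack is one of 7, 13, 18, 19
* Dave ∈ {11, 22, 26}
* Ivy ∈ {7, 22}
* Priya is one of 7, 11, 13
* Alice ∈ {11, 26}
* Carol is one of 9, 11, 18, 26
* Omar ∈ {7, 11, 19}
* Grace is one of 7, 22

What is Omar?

19

The 8 variables together cover exactly {7, 9, 11, 13, 18, 19, 22, 26} — 8 values for 8 variables — and 9 appears only in Carol's list, so Carol = 9.
The 7 still-open variables together cover exactly {7, 11, 13, 18, 19, 22, 26} — 7 values for 7 variables — and 18 appears only in Jack's list, so Jack = 18.
The 6 still-open variables draw from only 6 values {7, 11, 13, 19, 22, 26}, so each is used; only Priya can be 13, hence Priya = 13.
The 5 still-open variables draw from only 5 values {7, 11, 19, 22, 26}, so each is used; only Omar can be 19, hence Omar = 19.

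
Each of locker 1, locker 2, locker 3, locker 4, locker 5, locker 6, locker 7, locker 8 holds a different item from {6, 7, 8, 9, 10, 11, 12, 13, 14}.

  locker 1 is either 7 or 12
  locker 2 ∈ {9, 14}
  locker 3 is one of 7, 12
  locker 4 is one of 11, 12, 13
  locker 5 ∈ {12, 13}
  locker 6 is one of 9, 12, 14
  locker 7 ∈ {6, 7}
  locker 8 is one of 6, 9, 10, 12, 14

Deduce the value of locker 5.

The 8 variables draw from only 8 values {6, 7, 9, 10, 11, 12, 13, 14}, so each is used; only locker 8 can be 10, hence locker 8 = 10.
Among the 7 still-open variables, 6 fits only locker 7 (and all 7 values in {6, 7, 9, 11, 12, 13, 14} must be used), so locker 7 = 6.
Among the 6 still-open variables, 11 fits only locker 4 (and all 6 values in {7, 9, 11, 12, 13, 14} must be used), so locker 4 = 11.
The 5 still-open variables together cover exactly {7, 9, 12, 13, 14} — 5 values for 5 variables — and 13 appears only in locker 5's list, so locker 5 = 13.

13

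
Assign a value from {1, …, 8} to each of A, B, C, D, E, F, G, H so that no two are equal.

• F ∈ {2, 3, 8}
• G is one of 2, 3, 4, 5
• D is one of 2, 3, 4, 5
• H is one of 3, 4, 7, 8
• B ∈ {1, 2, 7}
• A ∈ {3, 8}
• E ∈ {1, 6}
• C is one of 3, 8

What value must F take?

2

Among the 8 variables, 6 fits only E (and all 8 values in {1, 2, 3, 4, 5, 6, 7, 8} must be used), so E = 6.
The 7 still-open variables draw from only 7 values {1, 2, 3, 4, 5, 7, 8}, so each is used; only B can be 1, hence B = 1.
The 6 still-open variables draw from only 6 values {2, 3, 4, 5, 7, 8}, so each is used; only H can be 7, hence H = 7.
A and C share exactly the 2 values {3, 8}; by pigeonhole those values go to them, so strike 3, 8 from D, F, G.
So F = 2.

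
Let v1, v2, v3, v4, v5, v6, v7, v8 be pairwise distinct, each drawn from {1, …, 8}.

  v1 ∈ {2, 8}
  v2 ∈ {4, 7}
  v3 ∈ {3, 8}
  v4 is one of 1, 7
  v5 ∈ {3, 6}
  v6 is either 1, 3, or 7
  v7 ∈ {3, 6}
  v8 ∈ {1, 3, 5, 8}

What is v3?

The 8 variables draw from only 8 values {1, 2, 3, 4, 5, 6, 7, 8}, so each is used; only v1 can be 2, hence v1 = 2.
The 7 still-open variables draw from only 7 values {1, 3, 4, 5, 6, 7, 8}, so each is used; only v2 can be 4, hence v2 = 4.
Among the 6 still-open variables, 5 fits only v8 (and all 6 values in {1, 3, 5, 6, 7, 8} must be used), so v8 = 5.
Among the 5 still-open variables, 8 fits only v3 (and all 5 values in {1, 3, 6, 7, 8} must be used), so v3 = 8.

8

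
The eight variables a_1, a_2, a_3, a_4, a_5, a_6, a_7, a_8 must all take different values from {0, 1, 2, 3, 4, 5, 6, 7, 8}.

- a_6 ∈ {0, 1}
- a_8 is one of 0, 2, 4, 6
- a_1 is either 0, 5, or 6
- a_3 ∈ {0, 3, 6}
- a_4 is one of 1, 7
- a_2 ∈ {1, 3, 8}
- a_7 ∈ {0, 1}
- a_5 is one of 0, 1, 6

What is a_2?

8

a_6 and a_7 between them cover only {0, 1} — a naked pair. Remove those values from a_1, a_2, a_3, a_4, a_5, a_8.
a_4 has just one choice, so a_4 = 7.
a_5 must be 6 (only option left). Eliminate 6 elsewhere: a_1, a_3, a_8.
a_1's domain is down to {5}, so a_1 = 5.
a_3 has just one choice, so a_3 = 3. Eliminate 3 elsewhere: a_2.
So a_2 = 8.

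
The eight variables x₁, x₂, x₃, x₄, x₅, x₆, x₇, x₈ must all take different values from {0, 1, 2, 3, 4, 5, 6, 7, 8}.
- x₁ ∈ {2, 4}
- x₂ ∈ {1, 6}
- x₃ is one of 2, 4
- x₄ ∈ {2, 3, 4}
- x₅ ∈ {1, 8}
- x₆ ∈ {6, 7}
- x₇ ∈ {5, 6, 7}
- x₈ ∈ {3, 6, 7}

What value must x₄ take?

The 8 variables together cover exactly {1, 2, 3, 4, 5, 6, 7, 8} — 8 values for 8 variables — and 5 appears only in x₇'s list, so x₇ = 5.
The 7 still-open variables together cover exactly {1, 2, 3, 4, 6, 7, 8} — 7 values for 7 variables — and 8 appears only in x₅'s list, so x₅ = 8.
The 6 still-open variables draw from only 6 values {1, 2, 3, 4, 6, 7}, so each is used; only x₂ can be 1, hence x₂ = 1.
x₁ and x₃ share exactly the 2 values {2, 4}; by pigeonhole those values go to them, so strike 2, 4 from x₄.
So x₄ = 3.

3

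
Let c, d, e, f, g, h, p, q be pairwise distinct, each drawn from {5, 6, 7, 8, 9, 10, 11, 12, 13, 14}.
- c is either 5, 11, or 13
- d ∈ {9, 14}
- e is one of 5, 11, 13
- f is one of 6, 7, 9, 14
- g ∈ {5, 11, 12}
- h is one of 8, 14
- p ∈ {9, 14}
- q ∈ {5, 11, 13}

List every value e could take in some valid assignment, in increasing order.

The 2 variables d and p are confined to {9, 14}, which locks those values in; drop them from f, h.
h must be 8 (only option left).
c, e, q share exactly the 3 values {5, 11, 13}; by pigeonhole those values go to them, so strike 5, 11, 13 from g.
That leaves g = 12.
No further eliminations apply; e can still be any of 5, 11, 13.

5, 11, 13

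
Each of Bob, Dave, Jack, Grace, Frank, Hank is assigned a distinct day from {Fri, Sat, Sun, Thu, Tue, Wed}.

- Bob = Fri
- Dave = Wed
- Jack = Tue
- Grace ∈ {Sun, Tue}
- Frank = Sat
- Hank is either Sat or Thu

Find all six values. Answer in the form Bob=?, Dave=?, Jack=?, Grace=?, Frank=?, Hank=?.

Bob has just one choice, so Bob = Fri.
Dave must be Wed (only option left).
Jack's domain is down to {Tue}, so Jack = Tue. Strike Tue from Grace.
Grace has just one choice, so Grace = Sun.
Frank has just one choice, so Frank = Sat. Remove Sat from Hank.
That leaves Hank = Thu.

Bob=Fri, Dave=Wed, Jack=Tue, Grace=Sun, Frank=Sat, Hank=Thu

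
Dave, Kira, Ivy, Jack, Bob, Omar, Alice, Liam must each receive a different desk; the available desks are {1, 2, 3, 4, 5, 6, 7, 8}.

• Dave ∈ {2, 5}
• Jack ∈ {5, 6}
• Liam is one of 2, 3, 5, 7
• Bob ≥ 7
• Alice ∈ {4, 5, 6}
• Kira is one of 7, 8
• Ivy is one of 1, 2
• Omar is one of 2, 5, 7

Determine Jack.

6

The 8 variables together cover exactly {1, 2, 3, 4, 5, 6, 7, 8} — 8 values for 8 variables — and 1 appears only in Ivy's list, so Ivy = 1.
The 7 still-open variables together cover exactly {2, 3, 4, 5, 6, 7, 8} — 7 values for 7 variables — and 3 appears only in Liam's list, so Liam = 3.
Among the 6 still-open variables, 4 fits only Alice (and all 6 values in {2, 4, 5, 6, 7, 8} must be used), so Alice = 4.
Among the 5 still-open variables, 6 fits only Jack (and all 5 values in {2, 5, 6, 7, 8} must be used), so Jack = 6.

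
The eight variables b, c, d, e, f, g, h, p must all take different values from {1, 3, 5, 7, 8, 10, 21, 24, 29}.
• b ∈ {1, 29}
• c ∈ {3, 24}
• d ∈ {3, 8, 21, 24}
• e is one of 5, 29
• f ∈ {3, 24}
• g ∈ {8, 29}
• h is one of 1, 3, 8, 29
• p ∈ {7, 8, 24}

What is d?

21

The 8 variables together cover exactly {1, 3, 5, 7, 8, 21, 24, 29} — 8 values for 8 variables — and 5 appears only in e's list, so e = 5.
The 7 still-open variables together cover exactly {1, 3, 7, 8, 21, 24, 29} — 7 values for 7 variables — and 7 appears only in p's list, so p = 7.
The 6 still-open variables draw from only 6 values {1, 3, 8, 21, 24, 29}, so each is used; only d can be 21, hence d = 21.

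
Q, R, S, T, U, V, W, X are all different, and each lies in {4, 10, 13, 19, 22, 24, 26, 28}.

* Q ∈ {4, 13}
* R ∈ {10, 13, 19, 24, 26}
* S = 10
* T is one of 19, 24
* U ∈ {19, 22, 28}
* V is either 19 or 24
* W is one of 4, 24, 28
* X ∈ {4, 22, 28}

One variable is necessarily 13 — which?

Q

S's domain is down to {10}, so S = 10. Eliminate 10 elsewhere: R.
The 7 still-open variables together cover exactly {4, 13, 19, 22, 24, 26, 28} — 7 values for 7 variables — and 26 appears only in R's list, so R = 26.
Among the 6 still-open variables, 13 fits only Q (and all 6 values in {4, 13, 19, 22, 24, 28} must be used), so Q = 13.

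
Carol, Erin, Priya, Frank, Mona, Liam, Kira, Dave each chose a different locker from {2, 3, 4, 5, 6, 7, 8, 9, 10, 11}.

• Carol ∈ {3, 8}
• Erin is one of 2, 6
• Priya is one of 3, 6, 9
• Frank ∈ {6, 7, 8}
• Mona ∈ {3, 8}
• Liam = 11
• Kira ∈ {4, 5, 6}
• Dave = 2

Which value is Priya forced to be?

9

Liam must be 11 (only option left).
Dave must be 2 (only option left). So Erin can't be 2.
That leaves Erin = 6. Remove 6 from Priya, Frank, Kira.
Carol and Mona share exactly the 2 values {3, 8}; by pigeonhole those values go to them, so strike 3, 8 from Priya, Frank.
So Priya = 9.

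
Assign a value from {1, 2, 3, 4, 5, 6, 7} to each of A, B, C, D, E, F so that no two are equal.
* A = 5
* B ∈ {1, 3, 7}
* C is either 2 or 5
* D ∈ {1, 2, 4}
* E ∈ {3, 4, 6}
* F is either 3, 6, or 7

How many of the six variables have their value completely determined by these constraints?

2

A's domain is down to {5}, so A = 5. Eliminate 5 elsewhere: C.
That leaves C = 2. Eliminate 2 elsewhere: D.
Determined: A=5, C=2. The other variables each still have more than one consistent value. That makes 2.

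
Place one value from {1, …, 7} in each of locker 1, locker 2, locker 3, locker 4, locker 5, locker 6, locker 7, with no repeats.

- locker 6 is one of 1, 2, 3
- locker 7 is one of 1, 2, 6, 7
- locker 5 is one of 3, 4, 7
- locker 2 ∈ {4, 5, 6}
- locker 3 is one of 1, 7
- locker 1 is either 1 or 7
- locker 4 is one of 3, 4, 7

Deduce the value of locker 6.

2

The 7 variables draw from only 7 values {1, 2, 3, 4, 5, 6, 7}, so each is used; only locker 2 can be 5, hence locker 2 = 5.
The 6 still-open variables draw from only 6 values {1, 2, 3, 4, 6, 7}, so each is used; only locker 7 can be 6, hence locker 7 = 6.
The 5 still-open variables together cover exactly {1, 2, 3, 4, 7} — 5 values for 5 variables — and 2 appears only in locker 6's list, so locker 6 = 2.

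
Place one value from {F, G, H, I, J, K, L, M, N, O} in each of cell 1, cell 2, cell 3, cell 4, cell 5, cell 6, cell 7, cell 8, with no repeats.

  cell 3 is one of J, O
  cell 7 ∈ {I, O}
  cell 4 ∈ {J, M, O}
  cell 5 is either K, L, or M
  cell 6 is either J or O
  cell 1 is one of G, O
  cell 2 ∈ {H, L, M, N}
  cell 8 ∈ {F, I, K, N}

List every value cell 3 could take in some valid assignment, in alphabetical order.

cell 3 and cell 6 between them cover only {J, O} — a naked pair. Remove those values from cell 1, cell 4, cell 7.
cell 1 has just one choice, so cell 1 = G.
That leaves cell 4 = M. Remove M from cell 2, cell 5.
cell 7 has just one choice, so cell 7 = I. Remove I from cell 8.
No further eliminations apply; cell 3 can still be any of J, O.

J, O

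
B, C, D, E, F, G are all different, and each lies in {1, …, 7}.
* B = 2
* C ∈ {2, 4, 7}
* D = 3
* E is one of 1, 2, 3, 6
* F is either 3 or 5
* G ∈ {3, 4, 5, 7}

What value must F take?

5

B must be 2 (only option left). Eliminate 2 elsewhere: C, E.
D has just one choice, so D = 3. Eliminate 3 elsewhere: E, F, G.
So F = 5.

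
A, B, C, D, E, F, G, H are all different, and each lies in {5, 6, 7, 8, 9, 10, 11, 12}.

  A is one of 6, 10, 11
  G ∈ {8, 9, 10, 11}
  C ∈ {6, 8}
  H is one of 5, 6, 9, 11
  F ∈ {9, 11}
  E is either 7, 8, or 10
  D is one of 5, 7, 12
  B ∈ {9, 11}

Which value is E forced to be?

Among the 8 variables, 12 fits only D (and all 8 values in {5, 6, 7, 8, 9, 10, 11, 12} must be used), so D = 12.
The 7 still-open variables draw from only 7 values {5, 6, 7, 8, 9, 10, 11}, so each is used; only H can be 5, hence H = 5.
Among the 6 still-open variables, 7 fits only E (and all 6 values in {6, 7, 8, 9, 10, 11} must be used), so E = 7.

7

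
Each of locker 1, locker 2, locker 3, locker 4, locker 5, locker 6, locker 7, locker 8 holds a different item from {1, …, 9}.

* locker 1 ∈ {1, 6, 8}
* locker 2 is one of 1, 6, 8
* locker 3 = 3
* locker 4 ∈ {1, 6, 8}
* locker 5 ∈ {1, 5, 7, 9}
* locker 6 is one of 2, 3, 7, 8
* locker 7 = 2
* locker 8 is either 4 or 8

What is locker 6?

locker 3 has just one choice, so locker 3 = 3. So locker 6 can't be 3.
That leaves locker 7 = 2. Strike 2 from locker 6.
locker 1, locker 2, locker 4 between them cover only {1, 6, 8} — a naked triple. Remove those values from locker 5, locker 6, locker 8.
So locker 6 = 7.

7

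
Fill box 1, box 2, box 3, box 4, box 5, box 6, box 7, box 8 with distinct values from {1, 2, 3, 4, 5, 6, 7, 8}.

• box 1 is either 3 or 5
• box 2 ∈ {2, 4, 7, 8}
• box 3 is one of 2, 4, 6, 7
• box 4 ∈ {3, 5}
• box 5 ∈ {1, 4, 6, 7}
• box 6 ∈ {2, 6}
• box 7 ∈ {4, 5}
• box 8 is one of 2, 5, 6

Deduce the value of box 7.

4

Among the 8 variables, 1 fits only box 5 (and all 8 values in {1, 2, 3, 4, 5, 6, 7, 8} must be used), so box 5 = 1.
The 7 still-open variables together cover exactly {2, 3, 4, 5, 6, 7, 8} — 7 values for 7 variables — and 8 appears only in box 2's list, so box 2 = 8.
The 6 still-open variables together cover exactly {2, 3, 4, 5, 6, 7} — 6 values for 6 variables — and 7 appears only in box 3's list, so box 3 = 7.
The 5 still-open variables together cover exactly {2, 3, 4, 5, 6} — 5 values for 5 variables — and 4 appears only in box 7's list, so box 7 = 4.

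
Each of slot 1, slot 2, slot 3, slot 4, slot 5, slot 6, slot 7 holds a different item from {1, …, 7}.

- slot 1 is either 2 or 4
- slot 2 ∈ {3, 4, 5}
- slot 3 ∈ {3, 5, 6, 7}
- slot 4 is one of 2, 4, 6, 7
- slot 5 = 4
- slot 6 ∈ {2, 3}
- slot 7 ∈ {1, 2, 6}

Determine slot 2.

5

slot 5 must be 4 (only option left). Eliminate 4 elsewhere: slot 1, slot 2, slot 4.
slot 1 must be 2 (only option left). Remove 2 from slot 4, slot 6, slot 7.
That leaves slot 6 = 3. So slot 2, slot 3 can't be 3.
So slot 2 = 5.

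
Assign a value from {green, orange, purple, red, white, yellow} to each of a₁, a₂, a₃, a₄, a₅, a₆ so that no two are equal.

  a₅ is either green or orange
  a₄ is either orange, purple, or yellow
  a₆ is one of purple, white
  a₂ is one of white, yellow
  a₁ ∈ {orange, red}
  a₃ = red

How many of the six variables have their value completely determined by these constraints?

3

a₃ must be red (only option left). So a₁ can't be red.
That leaves a₁ = orange. So a₄, a₅ can't be orange.
a₅ has just one choice, so a₅ = green.
Determined: a₁=orange, a₃=red, a₅=green. The other variables each still have more than one consistent value. That makes 3.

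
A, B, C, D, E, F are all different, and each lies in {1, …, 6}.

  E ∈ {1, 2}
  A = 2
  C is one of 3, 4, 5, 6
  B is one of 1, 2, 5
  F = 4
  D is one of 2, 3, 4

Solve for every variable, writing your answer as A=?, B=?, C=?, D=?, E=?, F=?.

A has just one choice, so A = 2. Remove 2 from B, D, E.
E has just one choice, so E = 1. So B can't be 1.
F's domain is down to {4}, so F = 4. Strike 4 from C, D.
B must be 5 (only option left). Strike 5 from C.
D has just one choice, so D = 3. Remove 3 from C.
C has just one choice, so C = 6.

A=2, B=5, C=6, D=3, E=1, F=4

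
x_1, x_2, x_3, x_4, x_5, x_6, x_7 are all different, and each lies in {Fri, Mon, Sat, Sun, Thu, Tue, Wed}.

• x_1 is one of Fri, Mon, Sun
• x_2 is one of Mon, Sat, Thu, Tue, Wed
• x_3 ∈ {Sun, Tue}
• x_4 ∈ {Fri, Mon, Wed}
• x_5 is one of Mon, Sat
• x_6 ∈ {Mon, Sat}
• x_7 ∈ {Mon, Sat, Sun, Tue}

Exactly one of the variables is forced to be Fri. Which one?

The 7 variables draw from only 7 values {Fri, Mon, Sat, Sun, Thu, Tue, Wed}, so each is used; only x_2 can be Thu, hence x_2 = Thu.
Among the 6 still-open variables, Wed fits only x_4 (and all 6 values in {Fri, Mon, Sat, Sun, Tue, Wed} must be used), so x_4 = Wed.
The 5 still-open variables together cover exactly {Fri, Mon, Sat, Sun, Tue} — 5 values for 5 variables — and Fri appears only in x_1's list, so x_1 = Fri.

x_1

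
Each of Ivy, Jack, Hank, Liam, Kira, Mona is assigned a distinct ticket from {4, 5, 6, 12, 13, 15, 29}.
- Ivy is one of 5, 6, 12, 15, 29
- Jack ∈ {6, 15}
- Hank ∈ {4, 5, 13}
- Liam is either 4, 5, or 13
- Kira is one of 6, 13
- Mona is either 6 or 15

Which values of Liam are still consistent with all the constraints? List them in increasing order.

4, 5

The 2 variables Jack and Mona are confined to {6, 15}, which locks those values in; drop them from Ivy, Kira.
That leaves Kira = 13. Remove 13 from Hank, Liam.
Hank and Liam share exactly the 2 values {4, 5}; by pigeonhole those values go to them, so strike 4, 5 from Ivy.
No further eliminations apply; Liam can still be any of 4, 5.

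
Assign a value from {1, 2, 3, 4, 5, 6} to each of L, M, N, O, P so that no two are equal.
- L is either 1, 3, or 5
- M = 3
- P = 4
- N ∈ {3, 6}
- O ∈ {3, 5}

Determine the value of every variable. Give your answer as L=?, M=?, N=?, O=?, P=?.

L=1, M=3, N=6, O=5, P=4

M has just one choice, so M = 3. So L, N, O can't be 3.
That leaves N = 6.
O's domain is down to {5}, so O = 5. So L can't be 5.
P's domain is down to {4}, so P = 4.
L's domain is down to {1}, so L = 1.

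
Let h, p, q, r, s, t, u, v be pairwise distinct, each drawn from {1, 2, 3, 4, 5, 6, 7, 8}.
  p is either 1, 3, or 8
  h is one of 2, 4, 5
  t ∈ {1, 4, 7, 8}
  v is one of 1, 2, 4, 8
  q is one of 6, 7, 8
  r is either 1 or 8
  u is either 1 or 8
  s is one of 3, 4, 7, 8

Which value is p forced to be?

The 8 variables together cover exactly {1, 2, 3, 4, 5, 6, 7, 8} — 8 values for 8 variables — and 5 appears only in h's list, so h = 5.
The 7 still-open variables draw from only 7 values {1, 2, 3, 4, 6, 7, 8}, so each is used; only v can be 2, hence v = 2.
Among the 6 still-open variables, 6 fits only q (and all 6 values in {1, 3, 4, 6, 7, 8} must be used), so q = 6.
The 2 variables r and u are confined to {1, 8}, which locks those values in; drop them from p, s, t.
So p = 3.

3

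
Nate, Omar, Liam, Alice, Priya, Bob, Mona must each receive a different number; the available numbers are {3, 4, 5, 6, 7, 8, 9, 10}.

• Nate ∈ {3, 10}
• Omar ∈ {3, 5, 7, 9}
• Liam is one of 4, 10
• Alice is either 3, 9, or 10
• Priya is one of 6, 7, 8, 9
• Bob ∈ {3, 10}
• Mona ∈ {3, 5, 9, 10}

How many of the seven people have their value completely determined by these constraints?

4

The 2 variables Nate and Bob are confined to {3, 10}, which locks those values in; drop them from Omar, Liam, Alice, Mona.
Liam's domain is down to {4}, so Liam = 4.
Alice's domain is down to {9}, so Alice = 9. Remove 9 from Omar, Priya, Mona.
Mona must be 5 (only option left). Eliminate 5 elsewhere: Omar.
That leaves Omar = 7. Remove 7 from Priya.
Determined: Omar=7, Liam=4, Alice=9, Mona=5. The other people each still have more than one consistent value. That makes 4.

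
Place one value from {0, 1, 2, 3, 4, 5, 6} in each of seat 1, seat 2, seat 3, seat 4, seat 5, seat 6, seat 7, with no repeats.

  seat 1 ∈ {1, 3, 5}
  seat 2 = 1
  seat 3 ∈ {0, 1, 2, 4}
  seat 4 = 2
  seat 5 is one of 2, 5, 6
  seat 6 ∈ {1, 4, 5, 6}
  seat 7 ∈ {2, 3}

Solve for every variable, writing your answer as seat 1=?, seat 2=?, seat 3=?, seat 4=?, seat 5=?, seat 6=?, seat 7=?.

seat 2's domain is down to {1}, so seat 2 = 1. Eliminate 1 elsewhere: seat 1, seat 3, seat 6.
That leaves seat 4 = 2. Eliminate 2 elsewhere: seat 3, seat 5, seat 7.
seat 7 has just one choice, so seat 7 = 3. So seat 1 can't be 3.
seat 1 has just one choice, so seat 1 = 5. So seat 5, seat 6 can't be 5.
seat 5's domain is down to {6}, so seat 5 = 6. Eliminate 6 elsewhere: seat 6.
seat 6's domain is down to {4}, so seat 6 = 4. Strike 4 from seat 3.
seat 3 has just one choice, so seat 3 = 0.

seat 1=5, seat 2=1, seat 3=0, seat 4=2, seat 5=6, seat 6=4, seat 7=3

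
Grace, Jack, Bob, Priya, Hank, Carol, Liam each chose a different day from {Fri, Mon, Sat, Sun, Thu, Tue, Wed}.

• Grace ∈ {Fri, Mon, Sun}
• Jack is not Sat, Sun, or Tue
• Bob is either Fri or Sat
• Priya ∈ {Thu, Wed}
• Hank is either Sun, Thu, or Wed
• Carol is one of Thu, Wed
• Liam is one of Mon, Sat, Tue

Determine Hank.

Among the 7 variables, Tue fits only Liam (and all 7 values in {Fri, Mon, Sat, Sun, Thu, Tue, Wed} must be used), so Liam = Tue.
Among the 6 still-open variables, Sat fits only Bob (and all 6 values in {Fri, Mon, Sat, Sun, Thu, Wed} must be used), so Bob = Sat.
Priya and Carol between them cover only {Thu, Wed} — a naked pair. Remove those values from Jack, Hank.
So Hank = Sun.

Sun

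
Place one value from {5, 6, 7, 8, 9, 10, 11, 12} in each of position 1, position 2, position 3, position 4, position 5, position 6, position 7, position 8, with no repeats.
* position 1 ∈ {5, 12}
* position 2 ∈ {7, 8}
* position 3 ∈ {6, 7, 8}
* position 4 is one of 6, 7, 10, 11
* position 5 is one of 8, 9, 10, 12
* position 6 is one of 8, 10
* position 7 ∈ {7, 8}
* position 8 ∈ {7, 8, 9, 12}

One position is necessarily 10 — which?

The 8 variables together cover exactly {5, 6, 7, 8, 9, 10, 11, 12} — 8 values for 8 variables — and 5 appears only in position 1's list, so position 1 = 5.
The 7 still-open variables draw from only 7 values {6, 7, 8, 9, 10, 11, 12}, so each is used; only position 4 can be 11, hence position 4 = 11.
The 6 still-open variables draw from only 6 values {6, 7, 8, 9, 10, 12}, so each is used; only position 3 can be 6, hence position 3 = 6.
The 2 variables position 2 and position 7 are confined to {7, 8}, which locks those values in; drop them from position 5, position 6, position 8.
So 10 goes to position 6.

position 6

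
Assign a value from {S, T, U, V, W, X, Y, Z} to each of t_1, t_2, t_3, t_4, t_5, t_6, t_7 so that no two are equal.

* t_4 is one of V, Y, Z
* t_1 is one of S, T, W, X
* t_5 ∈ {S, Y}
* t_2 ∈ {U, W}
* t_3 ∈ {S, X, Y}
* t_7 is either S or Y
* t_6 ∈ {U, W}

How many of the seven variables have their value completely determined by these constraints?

The 2 variables t_2 and t_6 are confined to {U, W}, which locks those values in; drop them from t_1.
t_5 and t_7 between them cover only {S, Y} — a naked pair. Remove those values from t_1, t_3, t_4.
t_3 has just one choice, so t_3 = X. Strike X from t_1.
t_1's domain is down to {T}, so t_1 = T.
Determined: t_1=T, t_3=X. The other variables each still have more than one consistent value. That makes 2.

2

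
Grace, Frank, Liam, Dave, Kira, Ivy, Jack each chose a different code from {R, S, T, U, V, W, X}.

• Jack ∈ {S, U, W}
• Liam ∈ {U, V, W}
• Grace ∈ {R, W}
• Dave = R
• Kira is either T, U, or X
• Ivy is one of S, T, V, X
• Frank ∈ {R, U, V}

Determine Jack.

Dave must be R (only option left). Eliminate R elsewhere: Grace, Frank.
Grace's domain is down to {W}, so Grace = W. Remove W from Liam, Jack.
Frank and Liam share exactly the 2 values {U, V}; by pigeonhole those values go to them, so strike U, V from Kira, Ivy, Jack.
So Jack = S.

S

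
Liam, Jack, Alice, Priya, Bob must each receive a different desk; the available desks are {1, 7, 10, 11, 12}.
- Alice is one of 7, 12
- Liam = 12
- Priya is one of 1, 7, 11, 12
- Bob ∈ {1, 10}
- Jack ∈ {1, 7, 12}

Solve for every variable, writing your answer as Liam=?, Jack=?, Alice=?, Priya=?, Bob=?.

Liam=12, Jack=1, Alice=7, Priya=11, Bob=10

Liam must be 12 (only option left). Strike 12 from Jack, Alice, Priya.
That leaves Alice = 7. Strike 7 from Jack, Priya.
That leaves Jack = 1. Remove 1 from Priya, Bob.
Priya's domain is down to {11}, so Priya = 11.
That leaves Bob = 10.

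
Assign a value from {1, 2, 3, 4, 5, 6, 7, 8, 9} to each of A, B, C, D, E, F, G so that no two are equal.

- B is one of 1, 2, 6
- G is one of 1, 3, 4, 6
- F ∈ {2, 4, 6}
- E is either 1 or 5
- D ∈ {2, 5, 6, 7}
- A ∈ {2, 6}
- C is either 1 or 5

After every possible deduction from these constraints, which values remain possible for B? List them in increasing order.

Among the 7 variables, 3 fits only G (and all 7 values in {1, 2, 3, 4, 5, 6, 7} must be used), so G = 3.
Among the 6 still-open variables, 4 fits only F (and all 6 values in {1, 2, 4, 5, 6, 7} must be used), so F = 4.
The 5 still-open variables together cover exactly {1, 2, 5, 6, 7} — 5 values for 5 variables — and 7 appears only in D's list, so D = 7.
C and E between them cover only {1, 5} — a naked pair. Remove those values from B.
No further eliminations apply; B can still be any of 2, 6.

2, 6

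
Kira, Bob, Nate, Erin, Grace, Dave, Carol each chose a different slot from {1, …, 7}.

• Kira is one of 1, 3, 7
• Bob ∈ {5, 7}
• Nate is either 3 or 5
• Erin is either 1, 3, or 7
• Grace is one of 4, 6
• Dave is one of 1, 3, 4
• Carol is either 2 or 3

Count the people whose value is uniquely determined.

3

The 7 variables draw from only 7 values {1, 2, 3, 4, 5, 6, 7}, so each is used; only Carol can be 2, hence Carol = 2.
Among the 6 still-open variables, 6 fits only Grace (and all 6 values in {1, 3, 4, 5, 6, 7} must be used), so Grace = 6.
Among the 5 still-open variables, 4 fits only Dave (and all 5 values in {1, 3, 4, 5, 7} must be used), so Dave = 4.
Determined: Grace=6, Dave=4, Carol=2. The other people each still have more than one consistent value. That makes 3.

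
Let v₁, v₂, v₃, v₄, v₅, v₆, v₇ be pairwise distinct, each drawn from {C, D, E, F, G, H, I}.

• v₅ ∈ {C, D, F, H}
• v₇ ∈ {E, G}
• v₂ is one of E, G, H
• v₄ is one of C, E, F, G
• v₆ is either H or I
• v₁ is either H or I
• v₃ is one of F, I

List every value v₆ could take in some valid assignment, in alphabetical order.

Among the 7 variables, D fits only v₅ (and all 7 values in {C, D, E, F, G, H, I} must be used), so v₅ = D.
The 6 still-open variables together cover exactly {C, E, F, G, H, I} — 6 values for 6 variables — and C appears only in v₄'s list, so v₄ = C.
The 5 still-open variables together cover exactly {E, F, G, H, I} — 5 values for 5 variables — and F appears only in v₃'s list, so v₃ = F.
v₁ and v₆ share exactly the 2 values {H, I}; by pigeonhole those values go to them, so strike H, I from v₂.
No further eliminations apply; v₆ can still be any of H, I.

H, I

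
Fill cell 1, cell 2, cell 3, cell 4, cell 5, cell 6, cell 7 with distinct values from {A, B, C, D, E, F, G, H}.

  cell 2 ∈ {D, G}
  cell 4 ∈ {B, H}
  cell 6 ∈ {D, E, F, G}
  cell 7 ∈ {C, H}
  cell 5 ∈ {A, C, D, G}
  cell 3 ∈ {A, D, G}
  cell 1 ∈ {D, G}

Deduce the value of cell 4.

B

The 2 variables cell 1 and cell 2 are confined to {D, G}, which locks those values in; drop them from cell 3, cell 5, cell 6.
cell 3 must be A (only option left). Remove A from cell 5.
cell 5 must be C (only option left). So cell 7 can't be C.
cell 7's domain is down to {H}, so cell 7 = H. Eliminate H elsewhere: cell 4.
So cell 4 = B.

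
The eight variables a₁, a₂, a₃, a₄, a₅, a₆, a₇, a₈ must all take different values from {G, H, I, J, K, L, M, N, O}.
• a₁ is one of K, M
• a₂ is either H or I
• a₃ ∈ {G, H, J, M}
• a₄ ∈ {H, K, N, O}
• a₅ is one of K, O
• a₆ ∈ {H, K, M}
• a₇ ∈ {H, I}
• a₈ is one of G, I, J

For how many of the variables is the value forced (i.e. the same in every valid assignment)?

2

The 8 variables together cover exactly {G, H, I, J, K, M, N, O} — 8 values for 8 variables — and N appears only in a₄'s list, so a₄ = N.
The 7 still-open variables together cover exactly {G, H, I, J, K, M, O} — 7 values for 7 variables — and O appears only in a₅'s list, so a₅ = O.
a₂ and a₇ between them cover only {H, I} — a naked pair. Remove those values from a₃, a₆, a₈.
a₁ and a₆ between them cover only {K, M} — a naked pair. Remove those values from a₃.
Determined: a₄=N, a₅=O. The other variables each still have more than one consistent value. That makes 2.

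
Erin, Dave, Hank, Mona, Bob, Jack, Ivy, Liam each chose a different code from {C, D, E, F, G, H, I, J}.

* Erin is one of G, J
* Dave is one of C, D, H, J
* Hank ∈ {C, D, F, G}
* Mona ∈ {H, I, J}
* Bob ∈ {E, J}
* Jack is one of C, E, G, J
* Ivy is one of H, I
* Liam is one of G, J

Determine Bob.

The 8 variables draw from only 8 values {C, D, E, F, G, H, I, J}, so each is used; only Hank can be F, hence Hank = F.
The 7 still-open variables together cover exactly {C, D, E, G, H, I, J} — 7 values for 7 variables — and D appears only in Dave's list, so Dave = D.
Among the 6 still-open variables, C fits only Jack (and all 6 values in {C, E, G, H, I, J} must be used), so Jack = C.
Among the 5 still-open variables, E fits only Bob (and all 5 values in {E, G, H, I, J} must be used), so Bob = E.

E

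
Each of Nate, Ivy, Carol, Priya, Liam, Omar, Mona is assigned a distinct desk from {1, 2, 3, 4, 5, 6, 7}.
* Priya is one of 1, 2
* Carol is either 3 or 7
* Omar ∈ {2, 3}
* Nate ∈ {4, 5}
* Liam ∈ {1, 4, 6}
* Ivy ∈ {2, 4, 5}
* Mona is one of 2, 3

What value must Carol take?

7

The 7 variables draw from only 7 values {1, 2, 3, 4, 5, 6, 7}, so each is used; only Liam can be 6, hence Liam = 6.
The 6 still-open variables together cover exactly {1, 2, 3, 4, 5, 7} — 6 values for 6 variables — and 1 appears only in Priya's list, so Priya = 1.
Among the 5 still-open variables, 7 fits only Carol (and all 5 values in {2, 3, 4, 5, 7} must be used), so Carol = 7.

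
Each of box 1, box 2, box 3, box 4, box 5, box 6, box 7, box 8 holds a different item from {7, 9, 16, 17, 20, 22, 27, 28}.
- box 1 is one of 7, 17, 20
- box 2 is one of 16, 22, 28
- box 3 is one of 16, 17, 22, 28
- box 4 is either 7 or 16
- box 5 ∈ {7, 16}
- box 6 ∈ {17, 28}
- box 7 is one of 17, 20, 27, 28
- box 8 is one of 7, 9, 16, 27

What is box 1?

The 8 variables together cover exactly {7, 9, 16, 17, 20, 22, 27, 28} — 8 values for 8 variables — and 9 appears only in box 8's list, so box 8 = 9.
The 7 still-open variables draw from only 7 values {7, 16, 17, 20, 22, 27, 28}, so each is used; only box 7 can be 27, hence box 7 = 27.
Among the 6 still-open variables, 20 fits only box 1 (and all 6 values in {7, 16, 17, 20, 22, 28} must be used), so box 1 = 20.

20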